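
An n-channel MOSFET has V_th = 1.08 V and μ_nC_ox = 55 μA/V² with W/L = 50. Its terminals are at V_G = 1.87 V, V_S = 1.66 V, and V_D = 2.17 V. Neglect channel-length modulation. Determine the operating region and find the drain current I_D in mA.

V_GS = V_G − V_S = 1.87 − 1.66 = 0.21 V; V_DS = V_D − V_S = 2.17 − 1.66 = 0.51 V.
V_GS = 0.21 V < V_th = 1.08 V, so the transistor is in cutoff.

Cutoff; I_D = 0 mA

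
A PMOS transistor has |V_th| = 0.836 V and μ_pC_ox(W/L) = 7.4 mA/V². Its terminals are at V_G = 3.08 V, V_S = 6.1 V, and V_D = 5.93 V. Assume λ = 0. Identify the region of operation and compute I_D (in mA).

Triode; I_D = 2.64 mA

V_SG = V_S − V_G = 6.1 − 3.08 = 3.02 V; V_SD = V_S − V_D = 6.1 − 5.93 = 0.17 V.
V_ov = V_SG − |V_th| = 3.02 − 0.836 = 2.18 V.
Since V_SD = 0.17 V < V_ov = 2.18 V, the device is in the triode region.
I_D = k_p [V_ov · V_SD − ½ V_SD²] = 7.4 × [2.18 × 0.17 − 0.5 × 0.17²] = 2.64 mA.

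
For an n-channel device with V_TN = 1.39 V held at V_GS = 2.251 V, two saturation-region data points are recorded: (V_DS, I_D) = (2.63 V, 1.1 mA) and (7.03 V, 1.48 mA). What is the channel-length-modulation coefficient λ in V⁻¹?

λ = 0.0989 V⁻¹

With V_GS fixed, I_D ∝ (1 + λ V_DS) in saturation, so I_D2/I_D1 = (1 + λ V_DS2)/(1 + λ V_DS1).
1.48/1.1 = 1.345 = (1 + 7.03 λ)/(1 + 2.63 λ).
Solving: λ (I_D1 V_DS2 − I_D2 V_DS1) = I_D2 − I_D1, so λ = (1.48 − 1.1) / (1.1 × 7.03 − 1.48 × 2.63) = 0.38 / 3.84 = 0.0989 V⁻¹.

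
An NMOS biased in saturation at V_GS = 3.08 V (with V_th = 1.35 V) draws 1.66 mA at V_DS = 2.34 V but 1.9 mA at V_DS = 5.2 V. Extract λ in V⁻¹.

λ = 0.0573 V⁻¹

With V_GS fixed, I_D ∝ (1 + λ V_DS) in saturation, so I_D2/I_D1 = (1 + λ V_DS2)/(1 + λ V_DS1).
1.9/1.66 = 1.145 = (1 + 5.2 λ)/(1 + 2.34 λ).
Solving: λ (I_D1 V_DS2 − I_D2 V_DS1) = I_D2 − I_D1, so λ = (1.9 − 1.66) / (1.66 × 5.2 − 1.9 × 2.34) = 0.24 / 4.19 = 0.0573 V⁻¹.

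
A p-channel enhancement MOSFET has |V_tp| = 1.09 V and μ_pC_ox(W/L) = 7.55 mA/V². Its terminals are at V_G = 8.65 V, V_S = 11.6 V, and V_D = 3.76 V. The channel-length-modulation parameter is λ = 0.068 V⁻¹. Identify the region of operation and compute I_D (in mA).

Saturation; I_D = 20.0 mA

V_SG = V_S − V_G = 11.6 − 8.65 = 2.95 V; V_SD = V_S − V_D = 11.6 − 3.76 = 7.84 V.
V_ov = V_SG − |V_tp| = 2.95 − 1.09 = 1.86 V.
Since V_SD = 7.84 V ≥ V_ov = 1.86 V, the device is in saturation.
I_D = ½ k_p V_ov² (1 + λ V_SD) = 0.5 × 7.55 × 1.86² × (1 + 0.068 × 7.84) = 20 mA.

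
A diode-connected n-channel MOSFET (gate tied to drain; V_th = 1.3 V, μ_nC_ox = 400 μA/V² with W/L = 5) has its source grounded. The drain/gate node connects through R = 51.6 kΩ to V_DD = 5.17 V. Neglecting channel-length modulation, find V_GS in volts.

With gate tied to drain, V_GS = V_DS ≥ V_GS − V_th, so the device is in saturation.
k_n = μ_nC_ox · (W/L) = 2 mA/V².
KCL at the drain: ½ k_n (V_GS − V_th)² = (V_DD − V_GS)/R.
Let x = V_GS − 1.3. Then 51.6 x² + x − 3.87 = 0, giving x = 0.264 V (positive root), so V_GS = 1.56 V.
I_D = (V_DD − V_GS)/R = (5.17 − 1.56) / 51.6 = 0.0699 mA.

V_GS = 1.56 V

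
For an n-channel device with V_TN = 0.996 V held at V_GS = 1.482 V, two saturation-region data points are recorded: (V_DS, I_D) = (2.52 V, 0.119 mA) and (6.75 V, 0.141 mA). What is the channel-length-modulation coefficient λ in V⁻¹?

λ = 0.0491 V⁻¹

With V_GS fixed, I_D ∝ (1 + λ V_DS) in saturation, so I_D2/I_D1 = (1 + λ V_DS2)/(1 + λ V_DS1).
0.141/0.119 = 1.185 = (1 + 6.75 λ)/(1 + 2.52 λ).
Solving: λ (I_D1 V_DS2 − I_D2 V_DS1) = I_D2 − I_D1, so λ = (0.141 − 0.119) / (0.119 × 6.75 − 0.141 × 2.52) = 0.022 / 0.448 = 0.0491 V⁻¹.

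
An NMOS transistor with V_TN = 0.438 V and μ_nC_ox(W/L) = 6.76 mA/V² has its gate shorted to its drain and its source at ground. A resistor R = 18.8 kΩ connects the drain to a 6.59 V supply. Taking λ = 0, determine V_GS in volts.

With gate tied to drain, V_GS = V_DS ≥ V_GS − V_TN, so the device is in saturation.
KCL at the drain: ½ k_n (V_GS − V_TN)² = (V_DD − V_GS)/R.
Let x = V_GS − 0.438. Then 63.5 x² + x − 6.152 = 0, giving x = 0.303 V (positive root), so V_GS = 0.741 V.
I_D = (V_DD − V_GS)/R = (6.59 − 0.741) / 18.8 = 0.311 mA.

V_GS = 0.741 V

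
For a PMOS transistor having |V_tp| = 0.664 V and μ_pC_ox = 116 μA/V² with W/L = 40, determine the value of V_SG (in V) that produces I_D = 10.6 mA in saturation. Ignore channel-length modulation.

V_SG = 2.80 V

k_p = μ_pC_ox · (W/L) = 4.64 mA/V².
In saturation I_D = ½ k_p (V_SG − |V_tp|)², so V_SG − |V_tp| = √(2 I_D / k_p) = √(2 × 10.6 / 4.64) = 2.14 V.
V_SG = 0.664 + 2.14 = 2.8 V.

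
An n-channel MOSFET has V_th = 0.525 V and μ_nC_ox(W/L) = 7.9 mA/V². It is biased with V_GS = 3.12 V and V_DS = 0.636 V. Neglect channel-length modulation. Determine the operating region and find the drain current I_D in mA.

Triode; I_D = 11.4 mA

V_ov = V_GS − V_th = 3.12 − 0.525 = 2.6 V.
Since V_DS = 0.636 V < V_ov = 2.6 V, the device is in the triode region.
I_D = k_n [V_ov · V_DS − ½ V_DS²] = 7.9 × [2.6 × 0.636 − 0.5 × 0.636²] = 11.4 mA.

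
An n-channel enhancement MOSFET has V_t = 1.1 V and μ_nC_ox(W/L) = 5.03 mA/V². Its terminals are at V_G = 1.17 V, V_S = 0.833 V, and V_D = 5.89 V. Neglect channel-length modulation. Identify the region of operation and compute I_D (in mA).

V_GS = V_G − V_S = 1.17 − 0.833 = 0.337 V; V_DS = V_D − V_S = 5.89 − 0.833 = 5.06 V.
V_GS = 0.337 V < V_t = 1.1 V, so the transistor is in cutoff.

Cutoff; I_D = 0 mA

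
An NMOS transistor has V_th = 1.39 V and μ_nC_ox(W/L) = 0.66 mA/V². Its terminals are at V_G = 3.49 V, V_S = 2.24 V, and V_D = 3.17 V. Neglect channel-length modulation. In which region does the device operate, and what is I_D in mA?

Cutoff; I_D = 0 mA

V_GS = V_G − V_S = 3.49 − 2.24 = 1.25 V; V_DS = V_D − V_S = 3.17 − 2.24 = 0.93 V.
V_GS = 1.25 V < V_th = 1.39 V, so the transistor is in cutoff.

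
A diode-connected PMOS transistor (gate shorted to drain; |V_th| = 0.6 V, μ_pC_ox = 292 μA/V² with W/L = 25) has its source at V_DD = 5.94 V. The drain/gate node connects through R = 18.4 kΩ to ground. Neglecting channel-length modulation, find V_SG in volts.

V_SG = 0.875 V

With gate tied to drain, V_SG = V_SD ≥ V_SG − |V_th|, so the device is in saturation.
k_p = μ_pC_ox · (W/L) = 7.3 mA/V².
KCL at the drain: ½ k_p (V_SG − |V_th|)² = (V_DD − V_SG)/R.
Let x = V_SG − 0.6. Then 67.2 x² + x − 5.34 = 0, giving x = 0.275 V (positive root), so V_SG = 0.875 V.
I_D = (V_DD − V_SG)/R = (5.94 − 0.875) / 18.4 = 0.275 mA.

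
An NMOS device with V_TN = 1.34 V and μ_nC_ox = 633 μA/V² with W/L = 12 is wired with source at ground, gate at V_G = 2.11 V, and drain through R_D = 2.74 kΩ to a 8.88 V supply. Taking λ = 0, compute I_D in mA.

V_GS = V_G = 2.11 V, so V_ov = 2.11 − 1.34 = 0.77 V.
k_n = μ_nC_ox · (W/L) = 7.596 mA/V².
Assume saturation: I_D = ½ k_n V_ov² = 0.5 × 7.596 × 0.77² = 2.25 mA, giving V_DS = V_DD − I_D R_D = 8.88 − 2.25 × 2.74 = 2.71 V.
V_DS = 2.71 V ≥ V_ov = 0.77 V, confirming saturation.

I_D = 2.25 mA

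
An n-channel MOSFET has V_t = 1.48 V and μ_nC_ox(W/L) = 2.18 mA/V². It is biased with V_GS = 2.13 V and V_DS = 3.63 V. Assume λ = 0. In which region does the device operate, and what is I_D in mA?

Saturation; I_D = 0.461 mA

V_ov = V_GS − V_t = 2.13 − 1.48 = 0.65 V.
Since V_DS = 3.63 V ≥ V_ov = 0.65 V, the device is in saturation.
I_D = ½ k_n V_ov² = 0.5 × 2.18 × 0.65² = 0.461 mA.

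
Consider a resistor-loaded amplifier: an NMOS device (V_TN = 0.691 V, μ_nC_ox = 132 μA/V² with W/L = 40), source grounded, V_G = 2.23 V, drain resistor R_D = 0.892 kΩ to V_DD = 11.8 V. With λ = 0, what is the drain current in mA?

I_D = 6.25 mA

V_GS = V_G = 2.23 V, so V_ov = 2.23 − 0.691 = 1.54 V.
k_n = μ_nC_ox · (W/L) = 5.28 mA/V².
Assume saturation: I_D = ½ k_n V_ov² = 0.5 × 5.28 × 1.54² = 6.25 mA, giving V_DS = V_DD − I_D R_D = 11.8 − 6.25 × 0.892 = 6.22 V.
V_DS = 6.22 V ≥ V_ov = 1.54 V, confirming saturation.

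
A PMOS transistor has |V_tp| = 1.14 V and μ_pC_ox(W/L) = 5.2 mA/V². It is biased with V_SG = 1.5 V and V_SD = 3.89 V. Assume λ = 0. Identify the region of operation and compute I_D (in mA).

V_ov = V_SG − |V_tp| = 1.5 − 1.14 = 0.36 V.
Since V_SD = 3.89 V ≥ V_ov = 0.36 V, the device is in saturation.
I_D = ½ k_p V_ov² = 0.5 × 5.2 × 0.36² = 0.337 mA.

Saturation; I_D = 0.337 mA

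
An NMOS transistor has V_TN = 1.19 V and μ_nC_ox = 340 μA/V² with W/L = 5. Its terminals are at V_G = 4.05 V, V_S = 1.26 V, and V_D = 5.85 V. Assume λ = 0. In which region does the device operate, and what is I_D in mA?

V_GS = V_G − V_S = 4.05 − 1.26 = 2.79 V; V_DS = V_D − V_S = 5.85 − 1.26 = 4.59 V.
k_n = μ_nC_ox · (W/L) = 1.7 mA/V².
V_ov = V_GS − V_TN = 2.79 − 1.19 = 1.6 V.
Since V_DS = 4.59 V ≥ V_ov = 1.6 V, the device is in saturation.
I_D = ½ k_n V_ov² = 0.5 × 1.7 × 1.6² = 2.18 mA.

Saturation; I_D = 2.18 mA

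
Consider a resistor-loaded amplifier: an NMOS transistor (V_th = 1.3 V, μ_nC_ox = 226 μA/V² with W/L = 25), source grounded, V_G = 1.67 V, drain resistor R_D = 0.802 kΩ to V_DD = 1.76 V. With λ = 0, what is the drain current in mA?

V_GS = V_G = 1.67 V, so V_ov = 1.67 − 1.3 = 0.37 V.
k_n = μ_nC_ox · (W/L) = 5.65 mA/V².
Assume saturation: I_D = ½ k_n V_ov² = 0.5 × 5.65 × 0.37² = 0.387 mA, giving V_DS = V_DD − I_D R_D = 1.76 − 0.387 × 0.802 = 1.45 V.
V_DS = 1.45 V ≥ V_ov = 0.37 V, confirming saturation.

I_D = 0.387 mA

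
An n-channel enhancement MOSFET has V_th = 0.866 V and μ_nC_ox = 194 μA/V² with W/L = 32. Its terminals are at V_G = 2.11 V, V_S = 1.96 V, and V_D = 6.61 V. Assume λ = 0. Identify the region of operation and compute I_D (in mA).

Cutoff; I_D = 0 mA

V_GS = V_G − V_S = 2.11 − 1.96 = 0.15 V; V_DS = V_D − V_S = 6.61 − 1.96 = 4.65 V.
V_GS = 0.15 V < V_th = 0.866 V, so the transistor is in cutoff.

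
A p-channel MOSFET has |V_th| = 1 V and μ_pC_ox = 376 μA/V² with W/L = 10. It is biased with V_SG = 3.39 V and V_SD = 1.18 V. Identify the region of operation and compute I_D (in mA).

Triode; I_D = 7.99 mA

k_p = μ_pC_ox · (W/L) = 3.76 mA/V².
V_ov = V_SG − |V_th| = 3.39 − 1 = 2.39 V.
Since V_SD = 1.18 V < V_ov = 2.39 V, the device is in the triode region.
I_D = k_p [V_ov · V_SD − ½ V_SD²] = 3.76 × [2.39 × 1.18 − 0.5 × 1.18²] = 7.99 mA.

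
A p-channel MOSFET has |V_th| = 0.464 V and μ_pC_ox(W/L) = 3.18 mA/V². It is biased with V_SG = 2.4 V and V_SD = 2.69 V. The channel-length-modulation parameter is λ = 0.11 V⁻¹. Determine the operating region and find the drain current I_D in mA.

V_ov = V_SG − |V_th| = 2.4 − 0.464 = 1.94 V.
Since V_SD = 2.69 V ≥ V_ov = 1.94 V, the device is in saturation.
I_D = ½ k_p V_ov² (1 + λ V_SD) = 0.5 × 3.18 × 1.94² × (1 + 0.11 × 2.69) = 7.72 mA.

Saturation; I_D = 7.72 mA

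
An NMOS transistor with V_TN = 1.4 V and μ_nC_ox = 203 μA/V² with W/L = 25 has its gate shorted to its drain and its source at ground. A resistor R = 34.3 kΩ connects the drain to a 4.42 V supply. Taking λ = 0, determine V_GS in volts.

V_GS = 1.58 V

With gate tied to drain, V_GS = V_DS ≥ V_GS − V_TN, so the device is in saturation.
k_n = μ_nC_ox · (W/L) = 5.075 mA/V².
KCL at the drain: ½ k_n (V_GS − V_TN)² = (V_DD − V_GS)/R.
Let x = V_GS − 1.4. Then 87 x² + x − 3.02 = 0, giving x = 0.181 V (positive root), so V_GS = 1.58 V.
I_D = (V_DD − V_GS)/R = (4.42 − 1.58) / 34.3 = 0.0828 mA.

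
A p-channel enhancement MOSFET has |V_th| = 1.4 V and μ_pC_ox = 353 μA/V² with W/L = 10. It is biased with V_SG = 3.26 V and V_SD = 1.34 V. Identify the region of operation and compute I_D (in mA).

k_p = μ_pC_ox · (W/L) = 3.53 mA/V².
V_ov = V_SG − |V_th| = 3.26 − 1.4 = 1.86 V.
Since V_SD = 1.34 V < V_ov = 1.86 V, the device is in the triode region.
I_D = k_p [V_ov · V_SD − ½ V_SD²] = 3.53 × [1.86 × 1.34 − 0.5 × 1.34²] = 5.63 mA.

Triode; I_D = 5.63 mA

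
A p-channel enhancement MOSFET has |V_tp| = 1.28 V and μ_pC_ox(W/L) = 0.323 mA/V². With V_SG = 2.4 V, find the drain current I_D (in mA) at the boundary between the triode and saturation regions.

I_D = 0.203 mA

At the boundary V_SD = V_ov = V_SG − |V_tp| = 2.4 − 1.28 = 1.12 V.
I_D = ½ k_p V_ov² = 0.5 × 0.323 × 1.12² = 0.203 mA.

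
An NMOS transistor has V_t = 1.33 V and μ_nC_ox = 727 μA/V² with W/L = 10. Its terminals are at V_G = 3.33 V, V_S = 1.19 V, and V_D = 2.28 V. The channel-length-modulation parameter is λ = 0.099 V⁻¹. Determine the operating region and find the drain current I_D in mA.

V_GS = V_G − V_S = 3.33 − 1.19 = 2.14 V; V_DS = V_D − V_S = 2.28 − 1.19 = 1.09 V.
k_n = μ_nC_ox · (W/L) = 7.27 mA/V².
V_ov = V_GS − V_t = 2.14 − 1.33 = 0.81 V.
Since V_DS = 1.09 V ≥ V_ov = 0.81 V, the device is in saturation.
I_D = ½ k_n V_ov² (1 + λ V_DS) = 0.5 × 7.27 × 0.81² × (1 + 0.099 × 1.09) = 2.64 mA.

Saturation; I_D = 2.64 mA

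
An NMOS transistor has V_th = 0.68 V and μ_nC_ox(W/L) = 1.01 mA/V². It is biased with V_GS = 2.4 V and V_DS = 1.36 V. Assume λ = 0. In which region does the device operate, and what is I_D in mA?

V_ov = V_GS − V_th = 2.4 − 0.68 = 1.72 V.
Since V_DS = 1.36 V < V_ov = 1.72 V, the device is in the triode region.
I_D = k_n [V_ov · V_DS − ½ V_DS²] = 1.01 × [1.72 × 1.36 − 0.5 × 1.36²] = 1.43 mA.

Triode; I_D = 1.43 mA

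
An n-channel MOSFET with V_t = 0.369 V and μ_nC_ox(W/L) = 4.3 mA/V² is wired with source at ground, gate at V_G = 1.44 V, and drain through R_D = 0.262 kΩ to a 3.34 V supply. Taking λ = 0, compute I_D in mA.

V_GS = V_G = 1.44 V, so V_ov = 1.44 − 0.369 = 1.07 V.
Assume saturation: I_D = ½ k_n V_ov² = 0.5 × 4.3 × 1.07² = 2.47 mA, giving V_DS = V_DD − I_D R_D = 3.34 − 2.47 × 0.262 = 2.69 V.
V_DS = 2.69 V ≥ V_ov = 1.07 V, confirming saturation.

I_D = 2.47 mA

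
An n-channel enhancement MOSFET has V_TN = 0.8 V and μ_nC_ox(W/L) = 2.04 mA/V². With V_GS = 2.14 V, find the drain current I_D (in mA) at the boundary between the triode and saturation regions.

I_D = 1.83 mA

At the boundary V_DS = V_ov = V_GS − V_TN = 2.14 − 0.8 = 1.34 V.
I_D = ½ k_n V_ov² = 0.5 × 2.04 × 1.34² = 1.83 mA.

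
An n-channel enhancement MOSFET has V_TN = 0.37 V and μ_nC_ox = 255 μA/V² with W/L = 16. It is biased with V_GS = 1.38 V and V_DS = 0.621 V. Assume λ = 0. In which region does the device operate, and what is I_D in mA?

k_n = μ_nC_ox · (W/L) = 4.08 mA/V².
V_ov = V_GS − V_TN = 1.38 − 0.37 = 1.01 V.
Since V_DS = 0.621 V < V_ov = 1.01 V, the device is in the triode region.
I_D = k_n [V_ov · V_DS − ½ V_DS²] = 4.08 × [1.01 × 0.621 − 0.5 × 0.621²] = 1.77 mA.

Triode; I_D = 1.77 mA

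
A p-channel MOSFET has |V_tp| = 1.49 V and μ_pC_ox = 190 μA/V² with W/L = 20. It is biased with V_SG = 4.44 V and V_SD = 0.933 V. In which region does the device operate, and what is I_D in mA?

k_p = μ_pC_ox · (W/L) = 3.8 mA/V².
V_ov = V_SG − |V_tp| = 4.44 − 1.49 = 2.95 V.
Since V_SD = 0.933 V < V_ov = 2.95 V, the device is in the triode region.
I_D = k_p [V_ov · V_SD − ½ V_SD²] = 3.8 × [2.95 × 0.933 − 0.5 × 0.933²] = 8.81 mA.

Triode; I_D = 8.81 mA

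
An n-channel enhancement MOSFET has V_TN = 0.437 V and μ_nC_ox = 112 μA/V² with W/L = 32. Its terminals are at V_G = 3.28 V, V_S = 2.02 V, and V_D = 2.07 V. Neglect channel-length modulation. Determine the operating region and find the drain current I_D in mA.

Triode; I_D = 0.143 mA

V_GS = V_G − V_S = 3.28 − 2.02 = 1.26 V; V_DS = V_D − V_S = 2.07 − 2.02 = 0.05 V.
k_n = μ_nC_ox · (W/L) = 3.584 mA/V².
V_ov = V_GS − V_TN = 1.26 − 0.437 = 0.823 V.
Since V_DS = 0.05 V < V_ov = 0.823 V, the device is in the triode region.
I_D = k_n [V_ov · V_DS − ½ V_DS²] = 3.584 × [0.823 × 0.05 − 0.5 × 0.05²] = 0.143 mA.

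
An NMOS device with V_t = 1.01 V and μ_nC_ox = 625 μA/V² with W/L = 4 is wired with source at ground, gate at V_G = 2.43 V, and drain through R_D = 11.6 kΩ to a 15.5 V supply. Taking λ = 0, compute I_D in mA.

I_D = 1.30 mA

V_GS = V_G = 2.43 V, so V_ov = 2.43 − 1.01 = 1.42 V.
k_n = μ_nC_ox · (W/L) = 2.5 mA/V².
Assume saturation: I_D = ½ k_n V_ov² = 0.5 × 2.5 × 1.42² = 2.52 mA, giving V_DS = V_DD − I_D R_D = 15.5 − 2.52 × 11.6 = -13.7 V.
But -13.7 V < V_ov = 1.42 V, so the device is actually in triode.
In triode I_D = k_n[V_ov V_DS − ½ V_DS²] and I_D = (V_DD − V_DS)/R_D. Equating: 14.5 V_DS² − 42.18 V_DS + 15.5 = 0, giving V_DS = 0.431 V (the root below V_ov).
I_D = (15.5 − 0.431) / 11.6 = 1.3 mA.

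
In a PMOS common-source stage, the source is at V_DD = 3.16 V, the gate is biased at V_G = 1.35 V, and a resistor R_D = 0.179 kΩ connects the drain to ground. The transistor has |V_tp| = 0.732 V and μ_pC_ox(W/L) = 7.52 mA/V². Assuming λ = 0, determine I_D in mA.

I_D = 4.37 mA

V_SG = V_DD − V_G = 3.16 − 1.35 = 1.81 V, so V_ov = 1.81 − 0.732 = 1.08 V.
Assume saturation: I_D = ½ k_p V_ov² = 0.5 × 7.52 × 1.08² = 4.37 mA, giving V_SD = V_DD − I_D R_D = 3.16 − 4.37 × 0.179 = 2.38 V.
V_SD = 2.38 V ≥ V_ov = 1.08 V, confirming saturation.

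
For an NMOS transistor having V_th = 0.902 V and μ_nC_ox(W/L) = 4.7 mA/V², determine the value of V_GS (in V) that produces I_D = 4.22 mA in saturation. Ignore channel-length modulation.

V_GS = 2.24 V

In saturation I_D = ½ k_n (V_GS − V_th)², so V_GS − V_th = √(2 I_D / k_n) = √(2 × 4.22 / 4.7) = 1.34 V.
V_GS = 0.902 + 1.34 = 2.24 V.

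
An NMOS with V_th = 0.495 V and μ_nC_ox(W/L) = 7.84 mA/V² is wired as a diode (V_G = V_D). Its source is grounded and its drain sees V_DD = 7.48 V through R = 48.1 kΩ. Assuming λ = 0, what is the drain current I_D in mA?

With gate tied to drain, V_GS = V_DS ≥ V_GS − V_th, so the device is in saturation.
KCL at the drain: ½ k_n (V_GS − V_th)² = (V_DD − V_GS)/R.
Let x = V_GS − 0.495. Then 189 x² + x − 6.985 = 0, giving x = 0.19 V (positive root), so V_GS = 0.685 V.
I_D = (V_DD − V_GS)/R = (7.48 − 0.685) / 48.1 = 0.141 mA.

I_D = 0.141 mA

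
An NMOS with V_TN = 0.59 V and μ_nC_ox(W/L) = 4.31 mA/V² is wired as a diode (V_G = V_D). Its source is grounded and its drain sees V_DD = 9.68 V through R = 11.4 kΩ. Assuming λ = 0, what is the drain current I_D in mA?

With gate tied to drain, V_GS = V_DS ≥ V_GS − V_TN, so the device is in saturation.
KCL at the drain: ½ k_n (V_GS − V_TN)² = (V_DD − V_GS)/R.
Let x = V_GS − 0.59. Then 24.6 x² + x − 9.09 = 0, giving x = 0.588 V (positive root), so V_GS = 1.18 V.
I_D = (V_DD − V_GS)/R = (9.68 − 1.18) / 11.4 = 0.746 mA.

I_D = 0.746 mA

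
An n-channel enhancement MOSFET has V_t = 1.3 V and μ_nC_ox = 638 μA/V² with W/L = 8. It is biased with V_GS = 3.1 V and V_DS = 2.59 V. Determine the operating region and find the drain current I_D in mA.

k_n = μ_nC_ox · (W/L) = 5.104 mA/V².
V_ov = V_GS − V_t = 3.1 − 1.3 = 1.8 V.
Since V_DS = 2.59 V ≥ V_ov = 1.8 V, the device is in saturation.
I_D = ½ k_n V_ov² = 0.5 × 5.104 × 1.8² = 8.27 mA.

Saturation; I_D = 8.27 mA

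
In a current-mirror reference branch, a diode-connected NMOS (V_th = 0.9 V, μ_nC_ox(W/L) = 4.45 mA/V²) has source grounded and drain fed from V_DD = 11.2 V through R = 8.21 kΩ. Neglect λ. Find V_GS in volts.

With gate tied to drain, V_GS = V_DS ≥ V_GS − V_th, so the device is in saturation.
KCL at the drain: ½ k_n (V_GS − V_th)² = (V_DD − V_GS)/R.
Let x = V_GS − 0.9. Then 18.3 x² + x − 10.3 = 0, giving x = 0.724 V (positive root), so V_GS = 1.62 V.
I_D = (V_DD − V_GS)/R = (11.2 − 1.62) / 8.21 = 1.17 mA.

V_GS = 1.62 V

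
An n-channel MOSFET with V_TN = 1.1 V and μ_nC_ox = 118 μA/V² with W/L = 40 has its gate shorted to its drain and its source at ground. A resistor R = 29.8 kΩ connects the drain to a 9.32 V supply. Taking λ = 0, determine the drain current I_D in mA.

With gate tied to drain, V_GS = V_DS ≥ V_GS − V_TN, so the device is in saturation.
k_n = μ_nC_ox · (W/L) = 4.72 mA/V².
KCL at the drain: ½ k_n (V_GS − V_TN)² = (V_DD − V_GS)/R.
Let x = V_GS − 1.1. Then 70.3 x² + x − 8.22 = 0, giving x = 0.335 V (positive root), so V_GS = 1.43 V.
I_D = (V_DD − V_GS)/R = (9.32 − 1.43) / 29.8 = 0.265 mA.

I_D = 0.265 mA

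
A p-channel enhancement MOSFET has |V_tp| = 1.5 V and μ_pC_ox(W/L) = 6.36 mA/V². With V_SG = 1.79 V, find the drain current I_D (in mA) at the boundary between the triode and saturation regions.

At the boundary V_SD = V_ov = V_SG − |V_tp| = 1.79 − 1.5 = 0.29 V.
I_D = ½ k_p V_ov² = 0.5 × 6.36 × 0.29² = 0.267 mA.

I_D = 0.267 mA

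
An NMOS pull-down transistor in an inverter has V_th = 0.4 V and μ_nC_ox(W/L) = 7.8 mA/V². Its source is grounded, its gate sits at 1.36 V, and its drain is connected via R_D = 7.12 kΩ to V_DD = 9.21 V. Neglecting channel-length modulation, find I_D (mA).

V_GS = V_G = 1.36 V, so V_ov = 1.36 − 0.4 = 0.96 V.
Assume saturation: I_D = ½ k_n V_ov² = 0.5 × 7.8 × 0.96² = 3.59 mA, giving V_DS = V_DD − I_D R_D = 9.21 − 3.59 × 7.12 = -16.4 V.
But -16.4 V < V_ov = 0.96 V, so the device is actually in triode.
In triode I_D = k_n[V_ov V_DS − ½ V_DS²] and I_D = (V_DD − V_DS)/R_D. Equating: 27.8 V_DS² − 54.31 V_DS + 9.21 = 0, giving V_DS = 0.188 V (the root below V_ov).
I_D = (9.21 − 0.188) / 7.12 = 1.27 mA.

I_D = 1.27 mA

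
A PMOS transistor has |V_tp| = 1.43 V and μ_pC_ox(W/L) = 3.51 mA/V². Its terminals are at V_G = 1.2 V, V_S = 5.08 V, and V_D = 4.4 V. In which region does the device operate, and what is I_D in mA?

Triode; I_D = 5.04 mA

V_SG = V_S − V_G = 5.08 − 1.2 = 3.88 V; V_SD = V_S − V_D = 5.08 − 4.4 = 0.68 V.
V_ov = V_SG − |V_tp| = 3.88 − 1.43 = 2.45 V.
Since V_SD = 0.68 V < V_ov = 2.45 V, the device is in the triode region.
I_D = k_p [V_ov · V_SD − ½ V_SD²] = 3.51 × [2.45 × 0.68 − 0.5 × 0.68²] = 5.04 mA.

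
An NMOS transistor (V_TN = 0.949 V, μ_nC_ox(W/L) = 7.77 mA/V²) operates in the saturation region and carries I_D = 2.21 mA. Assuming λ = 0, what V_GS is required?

V_GS = 1.70 V

In saturation I_D = ½ k_n (V_GS − V_TN)², so V_GS − V_TN = √(2 I_D / k_n) = √(2 × 2.21 / 7.77) = 0.754 V.
V_GS = 0.949 + 0.754 = 1.7 V.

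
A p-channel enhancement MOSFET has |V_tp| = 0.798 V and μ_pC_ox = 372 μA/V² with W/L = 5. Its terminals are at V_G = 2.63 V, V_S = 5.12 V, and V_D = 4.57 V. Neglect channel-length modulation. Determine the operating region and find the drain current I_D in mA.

Triode; I_D = 1.45 mA

V_SG = V_S − V_G = 5.12 − 2.63 = 2.49 V; V_SD = V_S − V_D = 5.12 − 4.57 = 0.55 V.
k_p = μ_pC_ox · (W/L) = 1.86 mA/V².
V_ov = V_SG − |V_tp| = 2.49 − 0.798 = 1.69 V.
Since V_SD = 0.55 V < V_ov = 1.69 V, the device is in the triode region.
I_D = k_p [V_ov · V_SD − ½ V_SD²] = 1.86 × [1.69 × 0.55 − 0.5 × 0.55²] = 1.45 mA.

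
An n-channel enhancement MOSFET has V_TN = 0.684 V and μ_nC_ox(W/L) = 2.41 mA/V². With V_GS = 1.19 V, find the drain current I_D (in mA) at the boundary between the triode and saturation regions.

At the boundary V_DS = V_ov = V_GS − V_TN = 1.19 − 0.684 = 0.506 V.
I_D = ½ k_n V_ov² = 0.5 × 2.41 × 0.506² = 0.309 mA.

I_D = 0.309 mA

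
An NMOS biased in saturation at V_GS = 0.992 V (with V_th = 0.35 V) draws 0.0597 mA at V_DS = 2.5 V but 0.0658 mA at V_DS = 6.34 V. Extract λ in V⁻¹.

With V_GS fixed, I_D ∝ (1 + λ V_DS) in saturation, so I_D2/I_D1 = (1 + λ V_DS2)/(1 + λ V_DS1).
0.0658/0.0597 = 1.102 = (1 + 6.34 λ)/(1 + 2.5 λ).
Solving: λ (I_D1 V_DS2 − I_D2 V_DS1) = I_D2 − I_D1, so λ = (0.0658 − 0.0597) / (0.0597 × 6.34 − 0.0658 × 2.5) = 0.0061 / 0.214 = 0.0285 V⁻¹.

λ = 0.0285 V⁻¹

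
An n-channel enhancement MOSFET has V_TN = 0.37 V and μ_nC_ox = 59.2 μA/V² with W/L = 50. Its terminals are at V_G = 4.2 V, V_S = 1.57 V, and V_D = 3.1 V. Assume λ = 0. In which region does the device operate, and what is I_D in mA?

V_GS = V_G − V_S = 4.2 − 1.57 = 2.63 V; V_DS = V_D − V_S = 3.1 − 1.57 = 1.53 V.
k_n = μ_nC_ox · (W/L) = 2.96 mA/V².
V_ov = V_GS − V_TN = 2.63 − 0.37 = 2.26 V.
Since V_DS = 1.53 V < V_ov = 2.26 V, the device is in the triode region.
I_D = k_n [V_ov · V_DS − ½ V_DS²] = 2.96 × [2.26 × 1.53 − 0.5 × 1.53²] = 6.77 mA.

Triode; I_D = 6.77 mA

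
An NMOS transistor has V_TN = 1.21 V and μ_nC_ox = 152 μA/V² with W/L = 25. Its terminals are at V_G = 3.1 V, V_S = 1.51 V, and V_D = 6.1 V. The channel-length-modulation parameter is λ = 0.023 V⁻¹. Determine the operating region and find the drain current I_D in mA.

Saturation; I_D = 0.303 mA

V_GS = V_G − V_S = 3.1 − 1.51 = 1.59 V; V_DS = V_D − V_S = 6.1 − 1.51 = 4.59 V.
k_n = μ_nC_ox · (W/L) = 3.8 mA/V².
V_ov = V_GS − V_TN = 1.59 − 1.21 = 0.38 V.
Since V_DS = 4.59 V ≥ V_ov = 0.38 V, the device is in saturation.
I_D = ½ k_n V_ov² (1 + λ V_DS) = 0.5 × 3.8 × 0.38² × (1 + 0.023 × 4.59) = 0.303 mA.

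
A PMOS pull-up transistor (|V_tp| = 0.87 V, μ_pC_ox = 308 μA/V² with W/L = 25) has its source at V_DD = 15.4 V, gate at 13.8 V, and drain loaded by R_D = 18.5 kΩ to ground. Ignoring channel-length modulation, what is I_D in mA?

V_SG = V_DD − V_G = 15.4 − 13.8 = 1.6 V, so V_ov = 1.6 − 0.87 = 0.73 V.
k_p = μ_pC_ox · (W/L) = 7.7 mA/V².
Assume saturation: I_D = ½ k_p V_ov² = 0.5 × 7.7 × 0.73² = 2.05 mA, giving V_SD = V_DD − I_D R_D = 15.4 − 2.05 × 18.5 = -22.6 V.
But -22.6 V < V_ov = 0.73 V, so the device is actually in triode.
In triode I_D = k_p[V_ov V_SD − ½ V_SD²] and I_D = (V_DD − V_SD)/R_D. Equating: 71.2 V_SD² − 105 V_SD + 15.4 = 0, giving V_SD = 0.165 V (the root below V_ov).
I_D = (15.4 − 0.165) / 18.5 = 0.824 mA.

I_D = 0.824 mA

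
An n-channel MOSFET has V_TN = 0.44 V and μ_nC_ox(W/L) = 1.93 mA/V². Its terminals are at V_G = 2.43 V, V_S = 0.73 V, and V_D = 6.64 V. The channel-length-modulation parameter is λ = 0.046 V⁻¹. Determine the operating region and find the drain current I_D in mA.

V_GS = V_G − V_S = 2.43 − 0.73 = 1.7 V; V_DS = V_D − V_S = 6.64 − 0.73 = 5.91 V.
V_ov = V_GS − V_TN = 1.7 − 0.44 = 1.26 V.
Since V_DS = 5.91 V ≥ V_ov = 1.26 V, the device is in saturation.
I_D = ½ k_n V_ov² (1 + λ V_DS) = 0.5 × 1.93 × 1.26² × (1 + 0.046 × 5.91) = 1.95 mA.

Saturation; I_D = 1.95 mA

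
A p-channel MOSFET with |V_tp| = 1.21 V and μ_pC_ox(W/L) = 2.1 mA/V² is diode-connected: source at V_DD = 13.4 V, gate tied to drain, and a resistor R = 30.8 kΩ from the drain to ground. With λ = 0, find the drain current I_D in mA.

I_D = 0.376 mA

With gate tied to drain, V_SG = V_SD ≥ V_SG − |V_tp|, so the device is in saturation.
KCL at the drain: ½ k_p (V_SG − |V_tp|)² = (V_DD − V_SG)/R.
Let x = V_SG − 1.21. Then 32.3 x² + x − 12.19 = 0, giving x = 0.599 V (positive root), so V_SG = 1.81 V.
I_D = (V_DD − V_SG)/R = (13.4 − 1.81) / 30.8 = 0.376 mA.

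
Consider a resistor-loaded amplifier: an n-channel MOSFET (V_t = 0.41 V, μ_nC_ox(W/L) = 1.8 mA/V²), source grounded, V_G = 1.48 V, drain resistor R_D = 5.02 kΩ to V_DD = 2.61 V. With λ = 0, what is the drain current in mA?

V_GS = V_G = 1.48 V, so V_ov = 1.48 − 0.41 = 1.07 V.
Assume saturation: I_D = ½ k_n V_ov² = 0.5 × 1.8 × 1.07² = 1.03 mA, giving V_DS = V_DD − I_D R_D = 2.61 − 1.03 × 5.02 = -2.56 V.
But -2.56 V < V_ov = 1.07 V, so the device is actually in triode.
In triode I_D = k_n[V_ov V_DS − ½ V_DS²] and I_D = (V_DD − V_DS)/R_D. Equating: 4.52 V_DS² − 10.67 V_DS + 2.61 = 0, giving V_DS = 0.277 V (the root below V_ov).
I_D = (2.61 − 0.277) / 5.02 = 0.465 mA.

I_D = 0.465 mA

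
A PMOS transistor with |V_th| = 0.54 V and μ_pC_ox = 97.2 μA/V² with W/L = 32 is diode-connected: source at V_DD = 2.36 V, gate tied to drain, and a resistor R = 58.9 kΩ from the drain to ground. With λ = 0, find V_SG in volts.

With gate tied to drain, V_SG = V_SD ≥ V_SG − |V_th|, so the device is in saturation.
k_p = μ_pC_ox · (W/L) = 3.11 mA/V².
KCL at the drain: ½ k_p (V_SG − |V_th|)² = (V_DD − V_SG)/R.
Let x = V_SG − 0.54. Then 91.6 x² + x − 1.82 = 0, giving x = 0.136 V (positive root), so V_SG = 0.676 V.
I_D = (V_DD − V_SG)/R = (2.36 − 0.676) / 58.9 = 0.0286 mA.

V_SG = 0.676 V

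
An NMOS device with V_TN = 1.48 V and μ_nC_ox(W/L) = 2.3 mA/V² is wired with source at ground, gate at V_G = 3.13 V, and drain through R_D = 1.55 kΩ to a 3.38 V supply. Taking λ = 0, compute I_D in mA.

V_GS = V_G = 3.13 V, so V_ov = 3.13 − 1.48 = 1.65 V.
Assume saturation: I_D = ½ k_n V_ov² = 0.5 × 2.3 × 1.65² = 3.13 mA, giving V_DS = V_DD − I_D R_D = 3.38 − 3.13 × 1.55 = -1.47 V.
But -1.47 V < V_ov = 1.65 V, so the device is actually in triode.
In triode I_D = k_n[V_ov V_DS − ½ V_DS²] and I_D = (V_DD − V_DS)/R_D. Equating: 1.78 V_DS² − 6.882 V_DS + 3.38 = 0, giving V_DS = 0.577 V (the root below V_ov).
I_D = (3.38 − 0.577) / 1.55 = 1.81 mA.

I_D = 1.81 mA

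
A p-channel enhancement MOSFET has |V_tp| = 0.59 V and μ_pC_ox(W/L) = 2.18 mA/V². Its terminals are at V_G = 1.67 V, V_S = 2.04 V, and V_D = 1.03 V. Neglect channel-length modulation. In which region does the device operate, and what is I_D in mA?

V_SG = V_S − V_G = 2.04 − 1.67 = 0.37 V; V_SD = V_S − V_D = 2.04 − 1.03 = 1.01 V.
V_SG = 0.37 V < |V_tp| = 0.59 V, so the transistor is in cutoff.

Cutoff; I_D = 0 mA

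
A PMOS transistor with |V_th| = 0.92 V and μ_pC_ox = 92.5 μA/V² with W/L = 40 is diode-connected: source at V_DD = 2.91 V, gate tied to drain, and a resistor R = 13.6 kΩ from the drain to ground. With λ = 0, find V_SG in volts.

With gate tied to drain, V_SG = V_SD ≥ V_SG − |V_th|, so the device is in saturation.
k_p = μ_pC_ox · (W/L) = 3.7 mA/V².
KCL at the drain: ½ k_p (V_SG − |V_th|)² = (V_DD − V_SG)/R.
Let x = V_SG − 0.92. Then 25.2 x² + x − 1.99 = 0, giving x = 0.262 V (positive root), so V_SG = 1.18 V.
I_D = (V_DD − V_SG)/R = (2.91 − 1.18) / 13.6 = 0.127 mA.

V_SG = 1.18 V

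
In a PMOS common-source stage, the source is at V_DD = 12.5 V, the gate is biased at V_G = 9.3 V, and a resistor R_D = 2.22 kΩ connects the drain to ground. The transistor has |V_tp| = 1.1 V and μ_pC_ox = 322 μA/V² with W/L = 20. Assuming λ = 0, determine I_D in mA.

V_SG = V_DD − V_G = 12.5 − 9.3 = 3.2 V, so V_ov = 3.2 − 1.1 = 2.1 V.
k_p = μ_pC_ox · (W/L) = 6.44 mA/V².
Assume saturation: I_D = ½ k_p V_ov² = 0.5 × 6.44 × 2.1² = 14.2 mA, giving V_SD = V_DD − I_D R_D = 12.5 − 14.2 × 2.22 = -19 V.
But -19 V < V_ov = 2.1 V, so the device is actually in triode.
In triode I_D = k_p[V_ov V_SD − ½ V_SD²] and I_D = (V_DD − V_SD)/R_D. Equating: 7.15 V_SD² − 31.02 V_SD + 12.5 = 0, giving V_SD = 0.449 V (the root below V_ov).
I_D = (12.5 − 0.449) / 2.22 = 5.43 mA.

I_D = 5.43 mA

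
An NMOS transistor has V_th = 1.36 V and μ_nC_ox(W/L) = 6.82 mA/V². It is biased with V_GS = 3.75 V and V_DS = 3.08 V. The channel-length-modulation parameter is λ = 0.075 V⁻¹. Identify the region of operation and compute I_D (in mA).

V_ov = V_GS − V_th = 3.75 − 1.36 = 2.39 V.
Since V_DS = 3.08 V ≥ V_ov = 2.39 V, the device is in saturation.
I_D = ½ k_n V_ov² (1 + λ V_DS) = 0.5 × 6.82 × 2.39² × (1 + 0.075 × 3.08) = 24 mA.

Saturation; I_D = 24.0 mA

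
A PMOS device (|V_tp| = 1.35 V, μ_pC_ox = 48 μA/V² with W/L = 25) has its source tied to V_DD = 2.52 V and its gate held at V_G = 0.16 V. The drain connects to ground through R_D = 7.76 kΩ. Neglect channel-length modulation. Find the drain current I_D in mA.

V_SG = V_DD − V_G = 2.52 − 0.16 = 2.36 V, so V_ov = 2.36 − 1.35 = 1.01 V.
k_p = μ_pC_ox · (W/L) = 1.2 mA/V².
Assume saturation: I_D = ½ k_p V_ov² = 0.5 × 1.2 × 1.01² = 0.612 mA, giving V_SD = V_DD − I_D R_D = 2.52 − 0.612 × 7.76 = -2.23 V.
But -2.23 V < V_ov = 1.01 V, so the device is actually in triode.
In triode I_D = k_p[V_ov V_SD − ½ V_SD²] and I_D = (V_DD − V_SD)/R_D. Equating: 4.66 V_SD² − 10.41 V_SD + 2.52 = 0, giving V_SD = 0.276 V (the root below V_ov).
I_D = (2.52 − 0.276) / 7.76 = 0.289 mA.

I_D = 0.289 mA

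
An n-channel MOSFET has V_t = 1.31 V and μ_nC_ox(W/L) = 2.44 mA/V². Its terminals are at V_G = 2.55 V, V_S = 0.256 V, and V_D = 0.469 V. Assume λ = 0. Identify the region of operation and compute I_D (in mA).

V_GS = V_G − V_S = 2.55 − 0.256 = 2.29 V; V_DS = V_D − V_S = 0.469 − 0.256 = 0.213 V.
V_ov = V_GS − V_t = 2.29 − 1.31 = 0.984 V.
Since V_DS = 0.213 V < V_ov = 0.984 V, the device is in the triode region.
I_D = k_n [V_ov · V_DS − ½ V_DS²] = 2.44 × [0.984 × 0.213 − 0.5 × 0.213²] = 0.456 mA.

Triode; I_D = 0.456 mA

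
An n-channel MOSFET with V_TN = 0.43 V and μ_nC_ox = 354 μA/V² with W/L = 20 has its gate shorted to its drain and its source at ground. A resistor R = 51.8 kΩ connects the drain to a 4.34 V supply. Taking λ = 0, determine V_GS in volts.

V_GS = 0.573 V

With gate tied to drain, V_GS = V_DS ≥ V_GS − V_TN, so the device is in saturation.
k_n = μ_nC_ox · (W/L) = 7.08 mA/V².
KCL at the drain: ½ k_n (V_GS − V_TN)² = (V_DD − V_GS)/R.
Let x = V_GS − 0.43. Then 183 x² + x − 3.91 = 0, giving x = 0.143 V (positive root), so V_GS = 0.573 V.
I_D = (V_DD − V_GS)/R = (4.34 − 0.573) / 51.8 = 0.0727 mA.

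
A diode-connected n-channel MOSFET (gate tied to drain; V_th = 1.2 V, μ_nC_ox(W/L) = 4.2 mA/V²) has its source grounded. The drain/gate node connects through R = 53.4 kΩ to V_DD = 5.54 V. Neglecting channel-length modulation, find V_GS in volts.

V_GS = 1.39 V

With gate tied to drain, V_GS = V_DS ≥ V_GS − V_th, so the device is in saturation.
KCL at the drain: ½ k_n (V_GS − V_th)² = (V_DD − V_GS)/R.
Let x = V_GS − 1.2. Then 112 x² + x − 4.34 = 0, giving x = 0.192 V (positive root), so V_GS = 1.39 V.
I_D = (V_DD − V_GS)/R = (5.54 − 1.39) / 53.4 = 0.0777 mA.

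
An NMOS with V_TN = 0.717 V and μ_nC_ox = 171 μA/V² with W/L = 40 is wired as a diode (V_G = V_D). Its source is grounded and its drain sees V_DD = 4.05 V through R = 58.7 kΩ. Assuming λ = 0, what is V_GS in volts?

With gate tied to drain, V_GS = V_DS ≥ V_GS − V_TN, so the device is in saturation.
k_n = μ_nC_ox · (W/L) = 6.84 mA/V².
KCL at the drain: ½ k_n (V_GS − V_TN)² = (V_DD − V_GS)/R.
Let x = V_GS − 0.717. Then 201 x² + x − 3.333 = 0, giving x = 0.126 V (positive root), so V_GS = 0.843 V.
I_D = (V_DD − V_GS)/R = (4.05 − 0.843) / 58.7 = 0.0546 mA.

V_GS = 0.843 V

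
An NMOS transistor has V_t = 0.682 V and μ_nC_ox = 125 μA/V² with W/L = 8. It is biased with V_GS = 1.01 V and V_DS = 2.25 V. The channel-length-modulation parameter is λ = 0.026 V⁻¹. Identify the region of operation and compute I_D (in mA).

Saturation; I_D = 0.0569 mA

k_n = μ_nC_ox · (W/L) = 1 mA/V².
V_ov = V_GS − V_t = 1.01 − 0.682 = 0.328 V.
Since V_DS = 2.25 V ≥ V_ov = 0.328 V, the device is in saturation.
I_D = ½ k_n V_ov² (1 + λ V_DS) = 0.5 × 1 × 0.328² × (1 + 0.026 × 2.25) = 0.0569 mA.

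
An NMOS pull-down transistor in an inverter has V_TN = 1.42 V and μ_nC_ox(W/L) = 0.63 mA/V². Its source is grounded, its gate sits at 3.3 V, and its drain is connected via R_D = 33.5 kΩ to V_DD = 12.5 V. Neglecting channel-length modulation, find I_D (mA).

I_D = 0.363 mA

V_GS = V_G = 3.3 V, so V_ov = 3.3 − 1.42 = 1.88 V.
Assume saturation: I_D = ½ k_n V_ov² = 0.5 × 0.63 × 1.88² = 1.11 mA, giving V_DS = V_DD − I_D R_D = 12.5 − 1.11 × 33.5 = -24.8 V.
But -24.8 V < V_ov = 1.88 V, so the device is actually in triode.
In triode I_D = k_n[V_ov V_DS − ½ V_DS²] and I_D = (V_DD − V_DS)/R_D. Equating: 10.6 V_DS² − 40.68 V_DS + 12.5 = 0, giving V_DS = 0.337 V (the root below V_ov).
I_D = (12.5 − 0.337) / 33.5 = 0.363 mA.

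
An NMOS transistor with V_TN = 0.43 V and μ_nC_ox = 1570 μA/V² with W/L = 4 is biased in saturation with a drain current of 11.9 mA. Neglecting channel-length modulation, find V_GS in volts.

k_n = μ_nC_ox · (W/L) = 6.28 mA/V².
In saturation I_D = ½ k_n (V_GS − V_TN)², so V_GS − V_TN = √(2 I_D / k_n) = √(2 × 11.9 / 6.28) = 1.95 V.
V_GS = 0.43 + 1.95 = 2.38 V.

V_GS = 2.38 V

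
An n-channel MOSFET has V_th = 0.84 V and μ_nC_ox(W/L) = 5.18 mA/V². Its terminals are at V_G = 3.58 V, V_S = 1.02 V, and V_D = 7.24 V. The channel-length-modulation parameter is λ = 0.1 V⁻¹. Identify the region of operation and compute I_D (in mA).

V_GS = V_G − V_S = 3.58 − 1.02 = 2.56 V; V_DS = V_D − V_S = 7.24 − 1.02 = 6.22 V.
V_ov = V_GS − V_th = 2.56 − 0.84 = 1.72 V.
Since V_DS = 6.22 V ≥ V_ov = 1.72 V, the device is in saturation.
I_D = ½ k_n V_ov² (1 + λ V_DS) = 0.5 × 5.18 × 1.72² × (1 + 0.1 × 6.22) = 12.4 mA.

Saturation; I_D = 12.4 mA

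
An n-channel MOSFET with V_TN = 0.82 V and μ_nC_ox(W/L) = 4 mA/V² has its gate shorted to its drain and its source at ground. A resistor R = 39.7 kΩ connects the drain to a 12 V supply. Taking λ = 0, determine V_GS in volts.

With gate tied to drain, V_GS = V_DS ≥ V_GS − V_TN, so the device is in saturation.
KCL at the drain: ½ k_n (V_GS − V_TN)² = (V_DD − V_GS)/R.
Let x = V_GS − 0.82. Then 79.4 x² + x − 11.18 = 0, giving x = 0.369 V (positive root), so V_GS = 1.19 V.
I_D = (V_DD − V_GS)/R = (12 − 1.19) / 39.7 = 0.272 mA.

V_GS = 1.19 V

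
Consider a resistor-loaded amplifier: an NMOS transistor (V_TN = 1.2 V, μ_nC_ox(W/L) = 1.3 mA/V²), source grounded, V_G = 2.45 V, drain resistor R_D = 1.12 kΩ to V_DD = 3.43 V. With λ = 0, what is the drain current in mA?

V_GS = V_G = 2.45 V, so V_ov = 2.45 − 1.2 = 1.25 V.
Assume saturation: I_D = ½ k_n V_ov² = 0.5 × 1.3 × 1.25² = 1.02 mA, giving V_DS = V_DD − I_D R_D = 3.43 − 1.02 × 1.12 = 2.29 V.
V_DS = 2.29 V ≥ V_ov = 1.25 V, confirming saturation.

I_D = 1.02 mA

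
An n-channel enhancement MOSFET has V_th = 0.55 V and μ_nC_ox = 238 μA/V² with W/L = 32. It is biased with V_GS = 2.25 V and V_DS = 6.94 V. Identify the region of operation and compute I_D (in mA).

Saturation; I_D = 11.0 mA

k_n = μ_nC_ox · (W/L) = 7.616 mA/V².
V_ov = V_GS − V_th = 2.25 − 0.55 = 1.7 V.
Since V_DS = 6.94 V ≥ V_ov = 1.7 V, the device is in saturation.
I_D = ½ k_n V_ov² = 0.5 × 7.616 × 1.7² = 11 mA.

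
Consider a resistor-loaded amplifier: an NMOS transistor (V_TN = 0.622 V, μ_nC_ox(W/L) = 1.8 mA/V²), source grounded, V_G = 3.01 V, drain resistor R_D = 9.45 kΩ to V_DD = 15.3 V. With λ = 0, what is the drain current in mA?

I_D = 1.58 mA

V_GS = V_G = 3.01 V, so V_ov = 3.01 − 0.622 = 2.39 V.
Assume saturation: I_D = ½ k_n V_ov² = 0.5 × 1.8 × 2.39² = 5.13 mA, giving V_DS = V_DD − I_D R_D = 15.3 − 5.13 × 9.45 = -33.2 V.
But -33.2 V < V_ov = 2.39 V, so the device is actually in triode.
In triode I_D = k_n[V_ov V_DS − ½ V_DS²] and I_D = (V_DD − V_DS)/R_D. Equating: 8.5 V_DS² − 41.62 V_DS + 15.3 = 0, giving V_DS = 0.4 V (the root below V_ov).
I_D = (15.3 − 0.4) / 9.45 = 1.58 mA.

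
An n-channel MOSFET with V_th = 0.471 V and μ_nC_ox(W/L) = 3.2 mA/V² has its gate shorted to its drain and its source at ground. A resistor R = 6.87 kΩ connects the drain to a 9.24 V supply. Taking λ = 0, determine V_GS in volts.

With gate tied to drain, V_GS = V_DS ≥ V_GS − V_th, so the device is in saturation.
KCL at the drain: ½ k_n (V_GS − V_th)² = (V_DD − V_GS)/R.
Let x = V_GS − 0.471. Then 11 x² + x − 8.769 = 0, giving x = 0.849 V (positive root), so V_GS = 1.32 V.
I_D = (V_DD − V_GS)/R = (9.24 − 1.32) / 6.87 = 1.15 mA.

V_GS = 1.32 V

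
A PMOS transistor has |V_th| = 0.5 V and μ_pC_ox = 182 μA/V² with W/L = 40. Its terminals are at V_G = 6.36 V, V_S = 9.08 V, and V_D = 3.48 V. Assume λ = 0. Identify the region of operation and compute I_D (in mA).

V_SG = V_S − V_G = 9.08 − 6.36 = 2.72 V; V_SD = V_S − V_D = 9.08 − 3.48 = 5.6 V.
k_p = μ_pC_ox · (W/L) = 7.28 mA/V².
V_ov = V_SG − |V_th| = 2.72 − 0.5 = 2.22 V.
Since V_SD = 5.6 V ≥ V_ov = 2.22 V, the device is in saturation.
I_D = ½ k_p V_ov² = 0.5 × 7.28 × 2.22² = 17.9 mA.

Saturation; I_D = 17.9 mA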